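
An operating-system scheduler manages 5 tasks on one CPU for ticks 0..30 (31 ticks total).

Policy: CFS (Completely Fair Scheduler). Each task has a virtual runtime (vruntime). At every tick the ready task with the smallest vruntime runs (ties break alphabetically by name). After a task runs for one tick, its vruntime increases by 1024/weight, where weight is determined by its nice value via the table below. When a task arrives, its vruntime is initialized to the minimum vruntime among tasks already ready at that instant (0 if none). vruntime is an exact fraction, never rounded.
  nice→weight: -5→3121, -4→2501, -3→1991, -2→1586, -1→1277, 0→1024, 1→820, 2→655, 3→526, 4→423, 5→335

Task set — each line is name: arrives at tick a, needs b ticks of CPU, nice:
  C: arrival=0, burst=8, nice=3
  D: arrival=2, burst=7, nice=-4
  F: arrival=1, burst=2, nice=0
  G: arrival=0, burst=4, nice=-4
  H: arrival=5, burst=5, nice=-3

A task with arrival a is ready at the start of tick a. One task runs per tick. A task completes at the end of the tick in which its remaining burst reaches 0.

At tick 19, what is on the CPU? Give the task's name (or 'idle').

running at tick 19 = H

t=0: vr[C=0 G=0] → run C
t=1: vr[C=512/263 F=0 G=0] → run F
t=2: vr[C=512/263 D=0 F=1 G=0] → run D
t=3: vr[C=512/263 D=1024/2501 F=1 G=0] → run G
t=4: vr[C=512/263 D=1024/2501 F=1 G=1024/2501] → run D
t=5: vr[C=512/263 D=2048/2501 F=1 G=1024/2501 H=1024/2501] → run G
t=6: vr[C=512/263 D=2048/2501 F=1 G=2048/2501 H=1024/2501] → run H
t=7: vr[C=512/263 D=2048/2501 F=1 G=2048/2501 H=4599808/4979491] → run D
t=8: vr[C=512/263 D=3072/2501 F=1 G=2048/2501 H=4599808/4979491] → run G
t=9: vr[C=512/263 D=3072/2501 F=1 G=3072/2501 H=4599808/4979491] → run H
t=10: vr[C=512/263 D=3072/2501 F=1 G=3072/2501 H=7160832/4979491] → run F
t=11: vr[C=512/263 D=3072/2501 G=3072/2501 H=7160832/4979491] → run D
t=12: vr[C=512/263 D=4096/2501 G=3072/2501 H=7160832/4979491] → run G
t=13: vr[C=512/263 D=4096/2501 H=7160832/4979491] → run H
t=14: vr[C=512/263 D=4096/2501 H=9721856/4979491] → run D
t=15: vr[C=512/263 D=5120/2501 H=9721856/4979491] → run C
t=16: vr[C=1024/263 D=5120/2501 H=9721856/4979491] → run H
t=17: vr[C=1024/263 D=5120/2501 H=12282880/4979491] → run D
t=18: vr[C=1024/263 D=6144/2501 H=12282880/4979491] → run D
t=19: vr[C=1024/263 H=12282880/4979491] → run H
t=20: vr[C=1024/263] → run C
t=21: vr[C=1536/263] → run C
t=22: vr[C=2048/263] → run C
t=23: vr[C=2560/263] → run C
t=24: vr[C=3072/263] → run C
t=25: vr[C=3584/263] → run C
t=26: (idle)
t=27: (idle)
t=28: (idle)
t=29: (idle)
t=30: (idle)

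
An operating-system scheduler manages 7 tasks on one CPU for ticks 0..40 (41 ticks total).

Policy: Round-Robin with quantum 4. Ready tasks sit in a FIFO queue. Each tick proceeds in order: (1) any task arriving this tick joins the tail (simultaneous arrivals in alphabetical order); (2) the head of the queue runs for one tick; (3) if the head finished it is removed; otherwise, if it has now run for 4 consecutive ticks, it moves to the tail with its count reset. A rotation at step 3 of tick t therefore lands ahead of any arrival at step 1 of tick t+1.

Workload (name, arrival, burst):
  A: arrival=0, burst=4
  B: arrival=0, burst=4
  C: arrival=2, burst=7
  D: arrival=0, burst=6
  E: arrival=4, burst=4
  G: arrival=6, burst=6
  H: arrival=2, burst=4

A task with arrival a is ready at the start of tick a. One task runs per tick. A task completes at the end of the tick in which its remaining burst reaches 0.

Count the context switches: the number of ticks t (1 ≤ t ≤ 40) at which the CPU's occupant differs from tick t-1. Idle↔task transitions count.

t=0: queue=[A,B,D] q_used=0 → run A
t=1: queue=[A,B,D] q_used=1 → run A
t=2: queue=[A,B,D,C,H] q_used=2 → run A
t=3: queue=[A,B,D,C,H] q_used=3 → run A
t=4: queue=[B,D,C,H,E] q_used=0 → run B
t=5: queue=[B,D,C,H,E] q_used=1 → run B
t=6: queue=[B,D,C,H,E,G] q_used=2 → run B
t=7: queue=[B,D,C,H,E,G] q_used=3 → run B
t=8: queue=[D,C,H,E,G] q_used=0 → run D
t=9: queue=[D,C,H,E,G] q_used=1 → run D
t=10: queue=[D,C,H,E,G] q_used=2 → run D
t=11: queue=[D,C,H,E,G] q_used=3 → run D
t=12: queue=[C,H,E,G,D] q_used=0 → run C
t=13: queue=[C,H,E,G,D] q_used=1 → run C
t=14: queue=[C,H,E,G,D] q_used=2 → run C
t=15: queue=[C,H,E,G,D] q_used=3 → run C
t=16: queue=[H,E,G,D,C] q_used=0 → run H
t=17: queue=[H,E,G,D,C] q_used=1 → run H
t=18: queue=[H,E,G,D,C] q_used=2 → run H
t=19: queue=[H,E,G,D,C] q_used=3 → run H
t=20: queue=[E,G,D,C] q_used=0 → run E
t=21: queue=[E,G,D,C] q_used=1 → run E
t=22: queue=[E,G,D,C] q_used=2 → run E
t=23: queue=[E,G,D,C] q_used=3 → run E
t=24: queue=[G,D,C] q_used=0 → run G
t=25: queue=[G,D,C] q_used=1 → run G
t=26: queue=[G,D,C] q_used=2 → run G
t=27: queue=[G,D,C] q_used=3 → run G
t=28: queue=[D,C,G] q_used=0 → run D
t=29: queue=[D,C,G] q_used=1 → run D
t=30: queue=[C,G] q_used=0 → run C
t=31: queue=[C,G] q_used=1 → run C
t=32: queue=[C,G] q_used=2 → run C
t=33: queue=[G] q_used=0 → run G
t=34: queue=[G] q_used=1 → run G
t=35: (idle)
t=36: (idle)
t=37: (idle)
t=38: (idle)
t=39: (idle)
t=40: (idle)

context switches = 10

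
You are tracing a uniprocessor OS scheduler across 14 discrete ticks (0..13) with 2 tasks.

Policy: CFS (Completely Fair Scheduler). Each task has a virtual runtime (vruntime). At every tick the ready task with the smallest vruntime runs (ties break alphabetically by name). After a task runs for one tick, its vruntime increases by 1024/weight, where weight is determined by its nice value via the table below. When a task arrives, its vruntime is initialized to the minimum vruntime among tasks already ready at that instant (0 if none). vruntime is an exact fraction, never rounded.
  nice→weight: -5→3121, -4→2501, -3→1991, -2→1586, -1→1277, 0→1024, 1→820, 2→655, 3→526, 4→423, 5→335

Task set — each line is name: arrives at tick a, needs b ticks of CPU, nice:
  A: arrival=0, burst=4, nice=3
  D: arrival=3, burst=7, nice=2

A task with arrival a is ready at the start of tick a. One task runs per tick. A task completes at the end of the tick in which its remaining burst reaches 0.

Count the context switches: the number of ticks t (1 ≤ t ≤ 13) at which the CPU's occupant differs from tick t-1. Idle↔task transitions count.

context switches = 2

t=0: vr[A=0] → run A
t=1: vr[A=512/263] → run A
t=2: vr[A=1024/263] → run A
t=3: vr[A=1536/263 D=1536/263] → run A
t=4: vr[D=1536/263] → run D
t=5: vr[D=1275392/172265] → run D
t=6: vr[D=1544704/172265] → run D
t=7: vr[D=1814016/172265] → run D
t=8: vr[D=2083328/172265] → run D
t=9: vr[D=470528/34453] → run D
t=10: vr[D=2621952/172265] → run D
t=11: (idle)
t=12: (idle)
t=13: (idle)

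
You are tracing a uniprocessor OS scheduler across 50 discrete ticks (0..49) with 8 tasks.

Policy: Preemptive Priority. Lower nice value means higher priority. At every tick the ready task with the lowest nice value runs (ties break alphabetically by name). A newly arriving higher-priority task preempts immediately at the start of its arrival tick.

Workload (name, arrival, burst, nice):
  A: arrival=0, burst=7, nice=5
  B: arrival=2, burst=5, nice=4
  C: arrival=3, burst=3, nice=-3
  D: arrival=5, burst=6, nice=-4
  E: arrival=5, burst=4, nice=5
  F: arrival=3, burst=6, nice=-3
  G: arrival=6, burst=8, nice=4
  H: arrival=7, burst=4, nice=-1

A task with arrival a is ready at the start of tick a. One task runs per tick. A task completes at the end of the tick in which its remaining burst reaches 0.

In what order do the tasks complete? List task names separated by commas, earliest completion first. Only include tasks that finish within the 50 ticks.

completion order = D, C, F, H, B, G, A, E

t=0: ready={A} → run A
t=1: ready={A} → run A
t=2: ready={A,B} → run B
t=3: ready={A,B,C,F} → run C
t=4: ready={A,B,C,F} → run C
t=5: ready={A,B,C,D,E,F} → run D
t=6: ready={A,B,C,D,E,F,G} → run D
t=7: ready={A,B,C,D,E,F,G,H} → run D
t=8: ready={A,B,C,D,E,F,G,H} → run D
t=9: ready={A,B,C,D,E,F,G,H} → run D
t=10: ready={A,B,C,D,E,F,G,H} → run D
t=11: ready={A,B,C,E,F,G,H} → run C
t=12: ready={A,B,E,F,G,H} → run F
t=13: ready={A,B,E,F,G,H} → run F
t=14: ready={A,B,E,F,G,H} → run F
t=15: ready={A,B,E,F,G,H} → run F
t=16: ready={A,B,E,F,G,H} → run F
t=17: ready={A,B,E,F,G,H} → run F
t=18: ready={A,B,E,G,H} → run H
t=19: ready={A,B,E,G,H} → run H
t=20: ready={A,B,E,G,H} → run H
t=21: ready={A,B,E,G,H} → run H
t=22: ready={A,B,E,G} → run B
t=23: ready={A,B,E,G} → run B
t=24: ready={A,B,E,G} → run B
t=25: ready={A,B,E,G} → run B
t=26: ready={A,E,G} → run G
t=27: ready={A,E,G} → run G
t=28: ready={A,E,G} → run G
t=29: ready={A,E,G} → run G
t=30: ready={A,E,G} → run G
t=31: ready={A,E,G} → run G
t=32: ready={A,E,G} → run G
t=33: ready={A,E,G} → run G
t=34: ready={A,E} → run A
t=35: ready={A,E} → run A
t=36: ready={A,E} → run A
t=37: ready={A,E} → run A
t=38: ready={A,E} → run A
t=39: ready={E} → run E
t=40: ready={E} → run E
t=41: ready={E} → run E
t=42: ready={E} → run E
t=43: (idle)
t=44: (idle)
t=45: (idle)
t=46: (idle)
t=47: (idle)
t=48: (idle)
t=49: (idle)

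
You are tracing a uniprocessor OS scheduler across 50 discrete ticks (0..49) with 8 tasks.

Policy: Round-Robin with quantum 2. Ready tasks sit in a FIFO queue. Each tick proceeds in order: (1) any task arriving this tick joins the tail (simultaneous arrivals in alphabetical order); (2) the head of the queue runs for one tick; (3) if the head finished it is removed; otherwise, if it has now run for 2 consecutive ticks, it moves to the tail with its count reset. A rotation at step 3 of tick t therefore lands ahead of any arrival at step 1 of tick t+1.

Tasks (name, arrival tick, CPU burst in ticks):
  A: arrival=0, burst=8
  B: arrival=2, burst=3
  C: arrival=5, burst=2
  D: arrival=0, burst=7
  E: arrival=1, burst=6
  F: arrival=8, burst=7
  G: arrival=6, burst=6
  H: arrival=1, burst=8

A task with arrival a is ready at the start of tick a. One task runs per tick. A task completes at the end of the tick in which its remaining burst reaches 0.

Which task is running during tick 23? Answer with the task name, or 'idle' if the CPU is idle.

t=0: queue=[A,D] q_used=0 → run A
t=1: queue=[A,D,E,H] q_used=1 → run A
t=2: queue=[D,E,H,A,B] q_used=0 → run D
t=3: queue=[D,E,H,A,B] q_used=1 → run D
t=4: queue=[E,H,A,B,D] q_used=0 → run E
t=5: queue=[E,H,A,B,D,C] q_used=1 → run E
t=6: queue=[H,A,B,D,C,E,G] q_used=0 → run H
t=7: queue=[H,A,B,D,C,E,G] q_used=1 → run H
t=8: queue=[A,B,D,C,E,G,H,F] q_used=0 → run A
t=9: queue=[A,B,D,C,E,G,H,F] q_used=1 → run A
t=10: queue=[B,D,C,E,G,H,F,A] q_used=0 → run B
t=11: queue=[B,D,C,E,G,H,F,A] q_used=1 → run B
t=12: queue=[D,C,E,G,H,F,A,B] q_used=0 → run D
t=13: queue=[D,C,E,G,H,F,A,B] q_used=1 → run D
t=14: queue=[C,E,G,H,F,A,B,D] q_used=0 → run C
t=15: queue=[C,E,G,H,F,A,B,D] q_used=1 → run C
t=16: queue=[E,G,H,F,A,B,D] q_used=0 → run E
t=17: queue=[E,G,H,F,A,B,D] q_used=1 → run E
t=18: queue=[G,H,F,A,B,D,E] q_used=0 → run G
t=19: queue=[G,H,F,A,B,D,E] q_used=1 → run G
t=20: queue=[H,F,A,B,D,E,G] q_used=0 → run H
t=21: queue=[H,F,A,B,D,E,G] q_used=1 → run H
t=22: queue=[F,A,B,D,E,G,H] q_used=0 → run F
t=23: queue=[F,A,B,D,E,G,H] q_used=1 → run F
t=24: queue=[A,B,D,E,G,H,F] q_used=0 → run A
t=25: queue=[A,B,D,E,G,H,F] q_used=1 → run A
t=26: queue=[B,D,E,G,H,F,A] q_used=0 → run B
t=27: queue=[D,E,G,H,F,A] q_used=0 → run D
t=28: queue=[D,E,G,H,F,A] q_used=1 → run D
t=29: queue=[E,G,H,F,A,D] q_used=0 → run E
t=30: queue=[E,G,H,F,A,D] q_used=1 → run E
t=31: queue=[G,H,F,A,D] q_used=0 → run G
t=32: queue=[G,H,F,A,D] q_used=1 → run G
t=33: queue=[H,F,A,D,G] q_used=0 → run H
t=34: queue=[H,F,A,D,G] q_used=1 → run H
t=35: queue=[F,A,D,G,H] q_used=0 → run F
t=36: queue=[F,A,D,G,H] q_used=1 → run F
t=37: queue=[A,D,G,H,F] q_used=0 → run A
t=38: queue=[A,D,G,H,F] q_used=1 → run A
t=39: queue=[D,G,H,F] q_used=0 → run D
t=40: queue=[G,H,F] q_used=0 → run G
t=41: queue=[G,H,F] q_used=1 → run G
t=42: queue=[H,F] q_used=0 → run H
t=43: queue=[H,F] q_used=1 → run H
t=44: queue=[F] q_used=0 → run F
t=45: queue=[F] q_used=1 → run F
t=46: queue=[F] q_used=0 → run F
t=47: (idle)
t=48: (idle)
t=49: (idle)

running at tick 23 = F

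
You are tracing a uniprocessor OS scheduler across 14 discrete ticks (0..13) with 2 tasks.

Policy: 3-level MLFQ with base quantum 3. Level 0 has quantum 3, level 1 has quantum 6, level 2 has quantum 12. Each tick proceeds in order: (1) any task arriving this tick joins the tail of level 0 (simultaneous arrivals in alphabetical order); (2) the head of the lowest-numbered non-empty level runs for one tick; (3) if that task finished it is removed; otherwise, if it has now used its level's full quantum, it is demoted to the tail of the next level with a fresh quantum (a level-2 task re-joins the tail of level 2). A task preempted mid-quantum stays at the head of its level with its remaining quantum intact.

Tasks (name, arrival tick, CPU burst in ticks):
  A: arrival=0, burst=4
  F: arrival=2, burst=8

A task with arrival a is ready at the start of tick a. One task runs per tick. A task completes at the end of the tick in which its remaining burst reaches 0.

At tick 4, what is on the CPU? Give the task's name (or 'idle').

running at tick 4 = F

t=0: L0/L1/L2 = A/-/- → run A
t=1: L0/L1/L2 = A/-/- → run A
t=2: L0/L1/L2 = AF/-/- → run A
t=3: L0/L1/L2 = F/A/- → run F
t=4: L0/L1/L2 = F/A/- → run F
t=5: L0/L1/L2 = F/A/- → run F
t=6: L0/L1/L2 = -/AF/- → run A
t=7: L0/L1/L2 = -/F/- → run F
t=8: L0/L1/L2 = -/F/- → run F
t=9: L0/L1/L2 = -/F/- → run F
t=10: L0/L1/L2 = -/F/- → run F
t=11: L0/L1/L2 = -/F/- → run F
t=12: (idle)
t=13: (idle)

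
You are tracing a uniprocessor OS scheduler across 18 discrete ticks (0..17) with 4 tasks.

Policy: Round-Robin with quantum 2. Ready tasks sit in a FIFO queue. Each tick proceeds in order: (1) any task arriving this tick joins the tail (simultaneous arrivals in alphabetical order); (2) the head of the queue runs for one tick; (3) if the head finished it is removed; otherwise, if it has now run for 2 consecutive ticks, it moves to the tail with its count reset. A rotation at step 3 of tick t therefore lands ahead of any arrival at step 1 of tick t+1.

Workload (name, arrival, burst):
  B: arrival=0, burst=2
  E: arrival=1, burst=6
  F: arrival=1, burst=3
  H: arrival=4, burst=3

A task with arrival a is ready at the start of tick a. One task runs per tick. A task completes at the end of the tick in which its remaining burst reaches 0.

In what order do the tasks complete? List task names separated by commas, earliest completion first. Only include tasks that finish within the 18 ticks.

t=0: queue=[B] q_used=0 → run B
t=1: queue=[B,E,F] q_used=1 → run B
t=2: queue=[E,F] q_used=0 → run E
t=3: queue=[E,F] q_used=1 → run E
t=4: queue=[F,E,H] q_used=0 → run F
t=5: queue=[F,E,H] q_used=1 → run F
t=6: queue=[E,H,F] q_used=0 → run E
t=7: queue=[E,H,F] q_used=1 → run E
t=8: queue=[H,F,E] q_used=0 → run H
t=9: queue=[H,F,E] q_used=1 → run H
t=10: queue=[F,E,H] q_used=0 → run F
t=11: queue=[E,H] q_used=0 → run E
t=12: queue=[E,H] q_used=1 → run E
t=13: queue=[H] q_used=0 → run H
t=14: (idle)
t=15: (idle)
t=16: (idle)
t=17: (idle)

completion order = B, F, E, H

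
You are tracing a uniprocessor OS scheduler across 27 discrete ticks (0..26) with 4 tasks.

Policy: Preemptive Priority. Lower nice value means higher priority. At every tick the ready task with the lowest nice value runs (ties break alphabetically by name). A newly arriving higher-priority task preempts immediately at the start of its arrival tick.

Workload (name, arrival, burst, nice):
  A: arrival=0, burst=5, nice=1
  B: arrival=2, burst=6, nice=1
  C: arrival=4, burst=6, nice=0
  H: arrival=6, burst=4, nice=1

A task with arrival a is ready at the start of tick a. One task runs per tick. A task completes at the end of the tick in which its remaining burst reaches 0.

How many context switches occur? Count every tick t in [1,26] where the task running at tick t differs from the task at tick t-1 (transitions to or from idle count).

t=0: ready={A} → run A
t=1: ready={A} → run A
t=2: ready={A,B} → run A
t=3: ready={A,B} → run A
t=4: ready={A,B,C} → run C
t=5: ready={A,B,C} → run C
t=6: ready={A,B,C,H} → run C
t=7: ready={A,B,C,H} → run C
t=8: ready={A,B,C,H} → run C
t=9: ready={A,B,C,H} → run C
t=10: ready={A,B,H} → run A
t=11: ready={B,H} → run B
t=12: ready={B,H} → run B
t=13: ready={B,H} → run B
t=14: ready={B,H} → run B
t=15: ready={B,H} → run B
t=16: ready={B,H} → run B
t=17: ready={H} → run H
t=18: ready={H} → run H
t=19: ready={H} → run H
t=20: ready={H} → run H
t=21: (idle)
t=22: (idle)
t=23: (idle)
t=24: (idle)
t=25: (idle)
t=26: (idle)

context switches = 5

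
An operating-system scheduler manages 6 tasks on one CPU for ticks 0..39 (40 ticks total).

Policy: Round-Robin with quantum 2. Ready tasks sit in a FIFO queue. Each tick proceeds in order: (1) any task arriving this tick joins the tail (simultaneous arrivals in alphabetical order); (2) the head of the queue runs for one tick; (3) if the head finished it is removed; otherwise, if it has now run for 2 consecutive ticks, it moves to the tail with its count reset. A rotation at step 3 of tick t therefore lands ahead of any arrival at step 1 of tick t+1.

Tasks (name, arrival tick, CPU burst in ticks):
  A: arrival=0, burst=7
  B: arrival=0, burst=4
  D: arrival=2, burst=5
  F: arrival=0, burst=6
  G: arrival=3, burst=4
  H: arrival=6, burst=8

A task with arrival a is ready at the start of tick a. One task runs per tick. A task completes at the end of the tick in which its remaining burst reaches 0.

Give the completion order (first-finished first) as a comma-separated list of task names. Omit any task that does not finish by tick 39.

t=0: queue=[A,B,F] q_used=0 → run A
t=1: queue=[A,B,F] q_used=1 → run A
t=2: queue=[B,F,A,D] q_used=0 → run B
t=3: queue=[B,F,A,D,G] q_used=1 → run B
t=4: queue=[F,A,D,G,B] q_used=0 → run F
t=5: queue=[F,A,D,G,B] q_used=1 → run F
t=6: queue=[A,D,G,B,F,H] q_used=0 → run A
t=7: queue=[A,D,G,B,F,H] q_used=1 → run A
t=8: queue=[D,G,B,F,H,A] q_used=0 → run D
t=9: queue=[D,G,B,F,H,A] q_used=1 → run D
t=10: queue=[G,B,F,H,A,D] q_used=0 → run G
t=11: queue=[G,B,F,H,A,D] q_used=1 → run G
t=12: queue=[B,F,H,A,D,G] q_used=0 → run B
t=13: queue=[B,F,H,A,D,G] q_used=1 → run B
t=14: queue=[F,H,A,D,G] q_used=0 → run F
t=15: queue=[F,H,A,D,G] q_used=1 → run F
t=16: queue=[H,A,D,G,F] q_used=0 → run H
t=17: queue=[H,A,D,G,F] q_used=1 → run H
t=18: queue=[A,D,G,F,H] q_used=0 → run A
t=19: queue=[A,D,G,F,H] q_used=1 → run A
t=20: queue=[D,G,F,H,A] q_used=0 → run D
t=21: queue=[D,G,F,H,A] q_used=1 → run D
t=22: queue=[G,F,H,A,D] q_used=0 → run G
t=23: queue=[G,F,H,A,D] q_used=1 → run G
t=24: queue=[F,H,A,D] q_used=0 → run F
t=25: queue=[F,H,A,D] q_used=1 → run F
t=26: queue=[H,A,D] q_used=0 → run H
t=27: queue=[H,A,D] q_used=1 → run H
t=28: queue=[A,D,H] q_used=0 → run A
t=29: queue=[D,H] q_used=0 → run D
t=30: queue=[H] q_used=0 → run H
t=31: queue=[H] q_used=1 → run H
t=32: queue=[H] q_used=0 → run H
t=33: queue=[H] q_used=1 → run H
t=34: (idle)
t=35: (idle)
t=36: (idle)
t=37: (idle)
t=38: (idle)
t=39: (idle)

completion order = B, G, F, A, D, H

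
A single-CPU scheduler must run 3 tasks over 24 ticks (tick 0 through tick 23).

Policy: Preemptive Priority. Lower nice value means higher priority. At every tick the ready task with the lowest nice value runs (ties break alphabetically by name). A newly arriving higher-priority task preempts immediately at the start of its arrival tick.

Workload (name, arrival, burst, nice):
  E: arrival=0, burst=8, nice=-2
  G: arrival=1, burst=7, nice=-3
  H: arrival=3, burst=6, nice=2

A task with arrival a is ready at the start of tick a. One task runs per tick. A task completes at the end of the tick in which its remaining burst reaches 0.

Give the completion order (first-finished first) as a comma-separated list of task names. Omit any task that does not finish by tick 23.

t=0: ready={E} → run E
t=1: ready={E,G} → run G
t=2: ready={E,G} → run G
t=3: ready={E,G,H} → run G
t=4: ready={E,G,H} → run G
t=5: ready={E,G,H} → run G
t=6: ready={E,G,H} → run G
t=7: ready={E,G,H} → run G
t=8: ready={E,H} → run E
t=9: ready={E,H} → run E
t=10: ready={E,H} → run E
t=11: ready={E,H} → run E
t=12: ready={E,H} → run E
t=13: ready={E,H} → run E
t=14: ready={E,H} → run E
t=15: ready={H} → run H
t=16: ready={H} → run H
t=17: ready={H} → run H
t=18: ready={H} → run H
t=19: ready={H} → run H
t=20: ready={H} → run H
t=21: (idle)
t=22: (idle)
t=23: (idle)

completion order = G, E, H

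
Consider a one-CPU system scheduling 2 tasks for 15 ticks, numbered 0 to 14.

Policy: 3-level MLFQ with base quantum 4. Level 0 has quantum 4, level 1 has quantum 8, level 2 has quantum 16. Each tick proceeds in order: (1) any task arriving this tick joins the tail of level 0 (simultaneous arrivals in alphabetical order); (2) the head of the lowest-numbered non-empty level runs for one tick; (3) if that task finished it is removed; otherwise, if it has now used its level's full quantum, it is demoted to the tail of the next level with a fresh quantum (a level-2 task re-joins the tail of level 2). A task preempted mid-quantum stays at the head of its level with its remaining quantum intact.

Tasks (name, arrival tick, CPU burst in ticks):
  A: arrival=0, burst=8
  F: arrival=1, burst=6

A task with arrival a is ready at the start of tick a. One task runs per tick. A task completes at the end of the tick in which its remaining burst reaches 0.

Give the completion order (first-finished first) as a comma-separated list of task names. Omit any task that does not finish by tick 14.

t=0: L0/L1/L2 = A/-/- → run A
t=1: L0/L1/L2 = AF/-/- → run A
t=2: L0/L1/L2 = AF/-/- → run A
t=3: L0/L1/L2 = AF/-/- → run A
t=4: L0/L1/L2 = F/A/- → run F
t=5: L0/L1/L2 = F/A/- → run F
t=6: L0/L1/L2 = F/A/- → run F
t=7: L0/L1/L2 = F/A/- → run F
t=8: L0/L1/L2 = -/AF/- → run A
t=9: L0/L1/L2 = -/AF/- → run A
t=10: L0/L1/L2 = -/AF/- → run A
t=11: L0/L1/L2 = -/AF/- → run A
t=12: L0/L1/L2 = -/F/- → run F
t=13: L0/L1/L2 = -/F/- → run F
t=14: (idle)

completion order = A, F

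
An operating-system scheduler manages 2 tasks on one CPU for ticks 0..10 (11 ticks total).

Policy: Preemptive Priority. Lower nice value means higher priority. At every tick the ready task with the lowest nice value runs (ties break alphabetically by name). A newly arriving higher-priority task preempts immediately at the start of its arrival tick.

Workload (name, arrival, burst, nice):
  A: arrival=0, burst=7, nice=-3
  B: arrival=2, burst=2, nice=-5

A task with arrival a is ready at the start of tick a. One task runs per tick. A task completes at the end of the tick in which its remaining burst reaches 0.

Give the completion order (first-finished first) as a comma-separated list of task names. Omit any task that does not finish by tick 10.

completion order = B, A

t=0: ready={A} → run A
t=1: ready={A} → run A
t=2: ready={A,B} → run B
t=3: ready={A,B} → run B
t=4: ready={A} → run A
t=5: ready={A} → run A
t=6: ready={A} → run A
t=7: ready={A} → run A
t=8: ready={A} → run A
t=9: (idle)
t=10: (idle)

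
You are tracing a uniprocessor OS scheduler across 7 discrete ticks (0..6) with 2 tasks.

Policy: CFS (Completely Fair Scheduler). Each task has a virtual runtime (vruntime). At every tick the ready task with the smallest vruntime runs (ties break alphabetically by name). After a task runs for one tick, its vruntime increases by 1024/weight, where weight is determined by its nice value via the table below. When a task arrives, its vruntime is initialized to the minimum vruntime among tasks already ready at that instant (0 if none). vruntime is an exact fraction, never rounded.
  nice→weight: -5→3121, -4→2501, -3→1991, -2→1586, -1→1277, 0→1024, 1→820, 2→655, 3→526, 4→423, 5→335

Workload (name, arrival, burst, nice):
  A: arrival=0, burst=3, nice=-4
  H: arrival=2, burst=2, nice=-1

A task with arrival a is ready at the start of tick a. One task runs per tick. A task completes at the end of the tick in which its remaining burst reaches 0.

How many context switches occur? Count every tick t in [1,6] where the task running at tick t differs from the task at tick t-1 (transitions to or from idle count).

t=0: vr[A=0] → run A
t=1: vr[A=1024/2501] → run A
t=2: vr[A=2048/2501 H=2048/2501] → run A
t=3: vr[H=2048/2501] → run H
t=4: vr[H=5176320/3193777] → run H
t=5: (idle)
t=6: (idle)

context switches = 2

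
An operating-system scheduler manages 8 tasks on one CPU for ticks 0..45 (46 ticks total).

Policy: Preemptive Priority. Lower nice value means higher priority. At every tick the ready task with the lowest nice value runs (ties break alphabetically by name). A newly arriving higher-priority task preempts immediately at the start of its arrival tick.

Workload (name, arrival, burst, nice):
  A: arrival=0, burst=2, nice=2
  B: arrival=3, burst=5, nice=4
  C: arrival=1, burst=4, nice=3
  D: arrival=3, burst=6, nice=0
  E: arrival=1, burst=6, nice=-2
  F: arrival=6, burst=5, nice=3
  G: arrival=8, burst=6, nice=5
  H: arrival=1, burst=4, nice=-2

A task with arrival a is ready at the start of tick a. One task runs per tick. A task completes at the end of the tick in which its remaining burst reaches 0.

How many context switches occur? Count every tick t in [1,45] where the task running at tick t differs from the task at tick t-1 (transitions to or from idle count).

t=0: ready={A} → run A
t=1: ready={A,C,E,H} → run E
t=2: ready={A,C,E,H} → run E
t=3: ready={A,B,C,D,E,H} → run E
t=4: ready={A,B,C,D,E,H} → run E
t=5: ready={A,B,C,D,E,H} → run E
t=6: ready={A,B,C,D,E,F,H} → run E
t=7: ready={A,B,C,D,F,H} → run H
t=8: ready={A,B,C,D,F,G,H} → run H
t=9: ready={A,B,C,D,F,G,H} → run H
t=10: ready={A,B,C,D,F,G,H} → run H
t=11: ready={A,B,C,D,F,G} → run D
t=12: ready={A,B,C,D,F,G} → run D
t=13: ready={A,B,C,D,F,G} → run D
t=14: ready={A,B,C,D,F,G} → run D
t=15: ready={A,B,C,D,F,G} → run D
t=16: ready={A,B,C,D,F,G} → run D
t=17: ready={A,B,C,F,G} → run A
t=18: ready={B,C,F,G} → run C
t=19: ready={B,C,F,G} → run C
t=20: ready={B,C,F,G} → run C
t=21: ready={B,C,F,G} → run C
t=22: ready={B,F,G} → run F
t=23: ready={B,F,G} → run F
t=24: ready={B,F,G} → run F
t=25: ready={B,F,G} → run F
t=26: ready={B,F,G} → run F
t=27: ready={B,G} → run B
t=28: ready={B,G} → run B
t=29: ready={B,G} → run B
t=30: ready={B,G} → run B
t=31: ready={B,G} → run B
t=32: ready={G} → run G
t=33: ready={G} → run G
t=34: ready={G} → run G
t=35: ready={G} → run G
t=36: ready={G} → run G
t=37: ready={G} → run G
t=38: (idle)
t=39: (idle)
t=40: (idle)
t=41: (idle)
t=42: (idle)
t=43: (idle)
t=44: (idle)
t=45: (idle)

context switches = 9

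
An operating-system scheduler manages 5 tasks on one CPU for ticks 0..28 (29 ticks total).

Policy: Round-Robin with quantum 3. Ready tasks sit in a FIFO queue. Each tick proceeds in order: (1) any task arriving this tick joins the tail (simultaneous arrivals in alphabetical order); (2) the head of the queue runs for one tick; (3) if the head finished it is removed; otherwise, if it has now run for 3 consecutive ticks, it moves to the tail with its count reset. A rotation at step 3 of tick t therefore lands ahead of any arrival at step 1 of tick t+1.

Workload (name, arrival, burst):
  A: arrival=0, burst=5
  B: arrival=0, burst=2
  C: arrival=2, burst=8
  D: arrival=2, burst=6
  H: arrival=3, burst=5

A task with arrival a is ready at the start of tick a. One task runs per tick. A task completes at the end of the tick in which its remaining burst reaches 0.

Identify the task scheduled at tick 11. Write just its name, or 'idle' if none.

running at tick 11 = A

t=0: queue=[A,B] q_used=0 → run A
t=1: queue=[A,B] q_used=1 → run A
t=2: queue=[A,B,C,D] q_used=2 → run A
t=3: queue=[B,C,D,A,H] q_used=0 → run B
t=4: queue=[B,C,D,A,H] q_used=1 → run B
t=5: queue=[C,D,A,H] q_used=0 → run C
t=6: queue=[C,D,A,H] q_used=1 → run C
t=7: queue=[C,D,A,H] q_used=2 → run C
t=8: queue=[D,A,H,C] q_used=0 → run D
t=9: queue=[D,A,H,C] q_used=1 → run D
t=10: queue=[D,A,H,C] q_used=2 → run D
t=11: queue=[A,H,C,D] q_used=0 → run A
t=12: queue=[A,H,C,D] q_used=1 → run A
t=13: queue=[H,C,D] q_used=0 → run H
t=14: queue=[H,C,D] q_used=1 → run H
t=15: queue=[H,C,D] q_used=2 → run H
t=16: queue=[C,D,H] q_used=0 → run C
t=17: queue=[C,D,H] q_used=1 → run C
t=18: queue=[C,D,H] q_used=2 → run C
t=19: queue=[D,H,C] q_used=0 → run D
t=20: queue=[D,H,C] q_used=1 → run D
t=21: queue=[D,H,C] q_used=2 → run D
t=22: queue=[H,C] q_used=0 → run H
t=23: queue=[H,C] q_used=1 → run H
t=24: queue=[C] q_used=0 → run C
t=25: queue=[C] q_used=1 → run C
t=26: (idle)
t=27: (idle)
t=28: (idle)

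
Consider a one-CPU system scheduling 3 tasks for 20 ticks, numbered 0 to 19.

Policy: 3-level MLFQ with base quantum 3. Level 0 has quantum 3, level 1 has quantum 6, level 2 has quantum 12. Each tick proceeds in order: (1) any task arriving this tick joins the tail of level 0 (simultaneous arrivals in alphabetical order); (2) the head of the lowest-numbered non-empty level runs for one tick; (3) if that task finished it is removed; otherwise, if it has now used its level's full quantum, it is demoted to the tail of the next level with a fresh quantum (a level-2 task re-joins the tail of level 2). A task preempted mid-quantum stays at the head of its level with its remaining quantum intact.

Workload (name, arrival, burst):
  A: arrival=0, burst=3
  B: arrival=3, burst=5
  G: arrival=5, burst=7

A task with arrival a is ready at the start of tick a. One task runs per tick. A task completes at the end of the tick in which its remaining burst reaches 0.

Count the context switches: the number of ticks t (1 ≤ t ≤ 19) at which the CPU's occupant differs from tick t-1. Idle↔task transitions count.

t=0: L0/L1/L2 = A/-/- → run A
t=1: L0/L1/L2 = A/-/- → run A
t=2: L0/L1/L2 = A/-/- → run A
t=3: L0/L1/L2 = B/-/- → run B
t=4: L0/L1/L2 = B/-/- → run B
t=5: L0/L1/L2 = BG/-/- → run B
t=6: L0/L1/L2 = G/B/- → run G
t=7: L0/L1/L2 = G/B/- → run G
t=8: L0/L1/L2 = G/B/- → run G
t=9: L0/L1/L2 = -/BG/- → run B
t=10: L0/L1/L2 = -/BG/- → run B
t=11: L0/L1/L2 = -/G/- → run G
t=12: L0/L1/L2 = -/G/- → run G
t=13: L0/L1/L2 = -/G/- → run G
t=14: L0/L1/L2 = -/G/- → run G
t=15: (idle)
t=16: (idle)
t=17: (idle)
t=18: (idle)
t=19: (idle)

context switches = 5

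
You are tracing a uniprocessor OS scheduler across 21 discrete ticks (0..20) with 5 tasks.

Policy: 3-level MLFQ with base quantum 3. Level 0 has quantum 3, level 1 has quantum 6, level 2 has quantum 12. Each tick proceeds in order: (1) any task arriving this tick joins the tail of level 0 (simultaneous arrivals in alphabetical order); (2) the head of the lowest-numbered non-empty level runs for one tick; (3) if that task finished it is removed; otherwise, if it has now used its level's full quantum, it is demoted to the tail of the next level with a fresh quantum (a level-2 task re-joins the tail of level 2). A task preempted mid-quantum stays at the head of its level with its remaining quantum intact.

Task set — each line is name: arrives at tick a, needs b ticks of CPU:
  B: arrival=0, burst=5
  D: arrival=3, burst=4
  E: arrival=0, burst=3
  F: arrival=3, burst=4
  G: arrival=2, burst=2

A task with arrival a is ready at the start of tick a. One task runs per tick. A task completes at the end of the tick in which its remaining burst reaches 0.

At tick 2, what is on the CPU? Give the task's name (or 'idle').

running at tick 2 = B

t=0: L0/L1/L2 = BE/-/- → run B
t=1: L0/L1/L2 = BE/-/- → run B
t=2: L0/L1/L2 = BEG/-/- → run B
t=3: L0/L1/L2 = EGDF/B/- → run E
t=4: L0/L1/L2 = EGDF/B/- → run E
t=5: L0/L1/L2 = EGDF/B/- → run E
t=6: L0/L1/L2 = GDF/B/- → run G
t=7: L0/L1/L2 = GDF/B/- → run G
t=8: L0/L1/L2 = DF/B/- → run D
t=9: L0/L1/L2 = DF/B/- → run D
t=10: L0/L1/L2 = DF/B/- → run D
t=11: L0/L1/L2 = F/BD/- → run F
t=12: L0/L1/L2 = F/BD/- → run F
t=13: L0/L1/L2 = F/BD/- → run F
t=14: L0/L1/L2 = -/BDF/- → run B
t=15: L0/L1/L2 = -/BDF/- → run B
t=16: L0/L1/L2 = -/DF/- → run D
t=17: L0/L1/L2 = -/F/- → run F
t=18: (idle)
t=19: (idle)
t=20: (idle)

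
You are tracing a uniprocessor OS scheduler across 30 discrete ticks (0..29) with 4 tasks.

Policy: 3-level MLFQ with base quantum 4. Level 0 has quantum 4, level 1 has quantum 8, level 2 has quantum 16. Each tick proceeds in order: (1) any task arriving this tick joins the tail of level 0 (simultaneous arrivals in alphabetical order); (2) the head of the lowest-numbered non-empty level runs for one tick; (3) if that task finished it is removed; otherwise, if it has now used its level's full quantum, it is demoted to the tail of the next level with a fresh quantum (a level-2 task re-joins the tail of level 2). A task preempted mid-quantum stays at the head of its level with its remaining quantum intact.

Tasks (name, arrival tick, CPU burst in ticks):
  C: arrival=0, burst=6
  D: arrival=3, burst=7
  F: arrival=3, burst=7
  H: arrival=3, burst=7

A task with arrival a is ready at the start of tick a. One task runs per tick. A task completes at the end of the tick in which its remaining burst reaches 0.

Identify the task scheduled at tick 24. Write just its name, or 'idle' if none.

t=0: L0/L1/L2 = C/-/- → run C
t=1: L0/L1/L2 = C/-/- → run C
t=2: L0/L1/L2 = C/-/- → run C
t=3: L0/L1/L2 = CDFH/-/- → run C
t=4: L0/L1/L2 = DFH/C/- → run D
t=5: L0/L1/L2 = DFH/C/- → run D
t=6: L0/L1/L2 = DFH/C/- → run D
t=7: L0/L1/L2 = DFH/C/- → run D
t=8: L0/L1/L2 = FH/CD/- → run F
t=9: L0/L1/L2 = FH/CD/- → run F
t=10: L0/L1/L2 = FH/CD/- → run F
t=11: L0/L1/L2 = FH/CD/- → run F
t=12: L0/L1/L2 = H/CDF/- → run H
t=13: L0/L1/L2 = H/CDF/- → run H
t=14: L0/L1/L2 = H/CDF/- → run H
t=15: L0/L1/L2 = H/CDF/- → run H
t=16: L0/L1/L2 = -/CDFH/- → run C
t=17: L0/L1/L2 = -/CDFH/- → run C
t=18: L0/L1/L2 = -/DFH/- → run D
t=19: L0/L1/L2 = -/DFH/- → run D
t=20: L0/L1/L2 = -/DFH/- → run D
t=21: L0/L1/L2 = -/FH/- → run F
t=22: L0/L1/L2 = -/FH/- → run F
t=23: L0/L1/L2 = -/FH/- → run F
t=24: L0/L1/L2 = -/H/- → run H
t=25: L0/L1/L2 = -/H/- → run H
t=26: L0/L1/L2 = -/H/- → run H
t=27: (idle)
t=28: (idle)
t=29: (idle)

running at tick 24 = H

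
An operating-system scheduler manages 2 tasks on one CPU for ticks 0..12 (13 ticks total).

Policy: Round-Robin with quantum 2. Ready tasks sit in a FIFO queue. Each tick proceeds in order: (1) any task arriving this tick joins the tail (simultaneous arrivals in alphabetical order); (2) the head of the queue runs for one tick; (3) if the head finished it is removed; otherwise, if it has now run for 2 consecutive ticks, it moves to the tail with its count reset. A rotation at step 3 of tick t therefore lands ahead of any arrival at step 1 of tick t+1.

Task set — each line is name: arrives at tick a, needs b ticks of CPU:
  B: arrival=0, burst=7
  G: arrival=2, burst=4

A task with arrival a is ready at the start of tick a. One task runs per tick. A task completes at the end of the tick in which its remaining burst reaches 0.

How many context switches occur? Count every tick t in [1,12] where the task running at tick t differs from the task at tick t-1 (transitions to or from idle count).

context switches = 5

t=0: queue=[B] q_used=0 → run B
t=1: queue=[B] q_used=1 → run B
t=2: queue=[B,G] q_used=0 → run B
t=3: queue=[B,G] q_used=1 → run B
t=4: queue=[G,B] q_used=0 → run G
t=5: queue=[G,B] q_used=1 → run G
t=6: queue=[B,G] q_used=0 → run B
t=7: queue=[B,G] q_used=1 → run B
t=8: queue=[G,B] q_used=0 → run G
t=9: queue=[G,B] q_used=1 → run G
t=10: queue=[B] q_used=0 → run B
t=11: (idle)
t=12: (idle)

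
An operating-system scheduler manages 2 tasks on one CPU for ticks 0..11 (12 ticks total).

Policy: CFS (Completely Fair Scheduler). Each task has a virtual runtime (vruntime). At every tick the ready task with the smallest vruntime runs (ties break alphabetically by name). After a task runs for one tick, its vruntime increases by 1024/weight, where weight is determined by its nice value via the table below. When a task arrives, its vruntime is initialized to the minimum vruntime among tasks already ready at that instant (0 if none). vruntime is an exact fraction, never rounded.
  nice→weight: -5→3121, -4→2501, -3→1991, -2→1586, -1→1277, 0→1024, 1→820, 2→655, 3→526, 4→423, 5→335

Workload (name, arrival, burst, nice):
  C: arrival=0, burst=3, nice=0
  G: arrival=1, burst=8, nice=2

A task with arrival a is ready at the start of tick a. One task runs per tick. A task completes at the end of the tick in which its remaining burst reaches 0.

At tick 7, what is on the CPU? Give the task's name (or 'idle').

t=0: vr[C=0] → run C
t=1: vr[C=1 G=1] → run C
t=2: vr[C=2 G=1] → run G
t=3: vr[C=2 G=1679/655] → run C
t=4: vr[G=1679/655] → run G
t=5: vr[G=2703/655] → run G
t=6: vr[G=3727/655] → run G
t=7: vr[G=4751/655] → run G
t=8: vr[G=1155/131] → run G
t=9: vr[G=6799/655] → run G
t=10: vr[G=7823/655] → run G
t=11: (idle)

running at tick 7 = G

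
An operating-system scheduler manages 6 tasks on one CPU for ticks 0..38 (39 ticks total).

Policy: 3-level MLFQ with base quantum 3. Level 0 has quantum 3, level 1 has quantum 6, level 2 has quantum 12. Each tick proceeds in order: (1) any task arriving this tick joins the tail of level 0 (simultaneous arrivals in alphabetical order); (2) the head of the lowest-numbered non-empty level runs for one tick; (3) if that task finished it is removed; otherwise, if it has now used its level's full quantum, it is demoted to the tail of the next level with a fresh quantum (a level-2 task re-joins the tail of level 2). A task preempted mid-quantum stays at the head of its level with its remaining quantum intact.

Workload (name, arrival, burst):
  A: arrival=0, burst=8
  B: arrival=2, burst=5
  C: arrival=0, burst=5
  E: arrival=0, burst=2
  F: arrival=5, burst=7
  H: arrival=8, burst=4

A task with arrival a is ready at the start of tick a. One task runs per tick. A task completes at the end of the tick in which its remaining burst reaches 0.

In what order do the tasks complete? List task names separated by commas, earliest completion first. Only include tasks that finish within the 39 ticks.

completion order = E, A, C, B, F, H

t=0: L0/L1/L2 = ACE/-/- → run A
t=1: L0/L1/L2 = ACE/-/- → run A
t=2: L0/L1/L2 = ACEB/-/- → run A
t=3: L0/L1/L2 = CEB/A/- → run C
t=4: L0/L1/L2 = CEB/A/- → run C
t=5: L0/L1/L2 = CEBF/A/- → run C
t=6: L0/L1/L2 = EBF/AC/- → run E
t=7: L0/L1/L2 = EBF/AC/- → run E
t=8: L0/L1/L2 = BFH/AC/- → run B
t=9: L0/L1/L2 = BFH/AC/- → run B
t=10: L0/L1/L2 = BFH/AC/- → run B
t=11: L0/L1/L2 = FH/ACB/- → run F
t=12: L0/L1/L2 = FH/ACB/- → run F
t=13: L0/L1/L2 = FH/ACB/- → run F
t=14: L0/L1/L2 = H/ACBF/- → run H
t=15: L0/L1/L2 = H/ACBF/- → run H
t=16: L0/L1/L2 = H/ACBF/- → run H
t=17: L0/L1/L2 = -/ACBFH/- → run A
t=18: L0/L1/L2 = -/ACBFH/- → run A
t=19: L0/L1/L2 = -/ACBFH/- → run A
t=20: L0/L1/L2 = -/ACBFH/- → run A
t=21: L0/L1/L2 = -/ACBFH/- → run A
t=22: L0/L1/L2 = -/CBFH/- → run C
t=23: L0/L1/L2 = -/CBFH/- → run C
t=24: L0/L1/L2 = -/BFH/- → run B
t=25: L0/L1/L2 = -/BFH/- → run B
t=26: L0/L1/L2 = -/FH/- → run F
t=27: L0/L1/L2 = -/FH/- → run F
t=28: L0/L1/L2 = -/FH/- → run F
t=29: L0/L1/L2 = -/FH/- → run F
t=30: L0/L1/L2 = -/H/- → run H
t=31: (idle)
t=32: (idle)
t=33: (idle)
t=34: (idle)
t=35: (idle)
t=36: (idle)
t=37: (idle)
t=38: (idle)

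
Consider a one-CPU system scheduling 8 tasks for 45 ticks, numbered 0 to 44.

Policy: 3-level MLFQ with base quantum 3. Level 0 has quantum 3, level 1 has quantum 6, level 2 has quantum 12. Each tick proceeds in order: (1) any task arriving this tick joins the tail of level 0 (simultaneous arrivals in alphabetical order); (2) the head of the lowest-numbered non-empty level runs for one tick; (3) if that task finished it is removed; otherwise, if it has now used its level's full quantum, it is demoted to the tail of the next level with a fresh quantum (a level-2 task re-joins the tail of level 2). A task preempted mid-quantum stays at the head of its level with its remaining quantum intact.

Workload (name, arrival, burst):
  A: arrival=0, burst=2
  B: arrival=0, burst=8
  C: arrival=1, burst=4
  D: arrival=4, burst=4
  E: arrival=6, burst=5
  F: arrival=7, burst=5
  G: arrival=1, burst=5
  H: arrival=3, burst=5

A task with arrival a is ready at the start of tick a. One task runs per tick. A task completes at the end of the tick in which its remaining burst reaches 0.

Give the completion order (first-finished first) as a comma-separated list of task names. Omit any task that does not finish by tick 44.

t=0: L0/L1/L2 = AB/-/- → run A
t=1: L0/L1/L2 = ABCG/-/- → run A
t=2: L0/L1/L2 = BCG/-/- → run B
t=3: L0/L1/L2 = BCGH/-/- → run B
t=4: L0/L1/L2 = BCGHD/-/- → run B
t=5: L0/L1/L2 = CGHD/B/- → run C
t=6: L0/L1/L2 = CGHDE/B/- → run C
t=7: L0/L1/L2 = CGHDEF/B/- → run C
t=8: L0/L1/L2 = GHDEF/BC/- → run G
t=9: L0/L1/L2 = GHDEF/BC/- → run G
t=10: L0/L1/L2 = GHDEF/BC/- → run G
t=11: L0/L1/L2 = HDEF/BCG/- → run H
t=12: L0/L1/L2 = HDEF/BCG/- → run H
t=13: L0/L1/L2 = HDEF/BCG/- → run H
t=14: L0/L1/L2 = DEF/BCGH/- → run D
t=15: L0/L1/L2 = DEF/BCGH/- → run D
t=16: L0/L1/L2 = DEF/BCGH/- → run D
t=17: L0/L1/L2 = EF/BCGHD/- → run E
t=18: L0/L1/L2 = EF/BCGHD/- → run E
t=19: L0/L1/L2 = EF/BCGHD/- → run E
t=20: L0/L1/L2 = F/BCGHDE/- → run F
t=21: L0/L1/L2 = F/BCGHDE/- → run F
t=22: L0/L1/L2 = F/BCGHDE/- → run F
t=23: L0/L1/L2 = -/BCGHDEF/- → run B
t=24: L0/L1/L2 = -/BCGHDEF/- → run B
t=25: L0/L1/L2 = -/BCGHDEF/- → run B
t=26: L0/L1/L2 = -/BCGHDEF/- → run B
t=27: L0/L1/L2 = -/BCGHDEF/- → run B
t=28: L0/L1/L2 = -/CGHDEF/- → run C
t=29: L0/L1/L2 = -/GHDEF/- → run G
t=30: L0/L1/L2 = -/GHDEF/- → run G
t=31: L0/L1/L2 = -/HDEF/- → run H
t=32: L0/L1/L2 = -/HDEF/- → run H
t=33: L0/L1/L2 = -/DEF/- → run D
t=34: L0/L1/L2 = -/EF/- → run E
t=35: L0/L1/L2 = -/EF/- → run E
t=36: L0/L1/L2 = -/F/- → run F
t=37: L0/L1/L2 = -/F/- → run F
t=38: (idle)
t=39: (idle)
t=40: (idle)
t=41: (idle)
t=42: (idle)
t=43: (idle)
t=44: (idle)

completion order = A, B, C, G, H, D, E, F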